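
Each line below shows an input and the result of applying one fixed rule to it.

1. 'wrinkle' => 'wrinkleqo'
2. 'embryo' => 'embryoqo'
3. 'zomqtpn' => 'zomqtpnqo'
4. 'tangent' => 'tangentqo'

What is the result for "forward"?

What's happening: append "qo".
Applying that to "forward" gives "forwardqo".

forwardqo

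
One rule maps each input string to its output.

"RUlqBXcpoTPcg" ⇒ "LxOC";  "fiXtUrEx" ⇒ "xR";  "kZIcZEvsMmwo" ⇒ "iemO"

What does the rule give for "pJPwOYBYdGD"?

The transformation: flip the case of every letter, then keep one character in every 3, starting at position 3 (positions 3rd, 6th, 9th, ...).
Starting from "pJPwOYBYdGD": after the first operation, "PjpWoybyDgd"; after the second, "pyD".
(Check on "fiXtUrEx": → "FIxTuReX" → "xR" ✓)

pyD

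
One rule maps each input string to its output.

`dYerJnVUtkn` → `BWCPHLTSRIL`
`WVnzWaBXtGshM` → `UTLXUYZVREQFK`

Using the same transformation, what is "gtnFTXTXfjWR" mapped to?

ERLDRVRVDHUP

Rule — shift every letter 2 places backward in the alphabet (wrapping around), then convert every letter to uppercase.
Starting from "gtnFTXTXfjWR": after the first operation, "erlDRVRVdhUP"; after the second, "ERLDRVRVDHUP".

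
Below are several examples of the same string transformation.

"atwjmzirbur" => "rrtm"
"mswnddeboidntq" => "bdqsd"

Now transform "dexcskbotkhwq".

ohes

The transformation: keep one character in every 3, starting at position 2 (positions 2nd, 5th, 8th, ...), then move the first 2 characters to the end (rotate left by 2).
On "dexcskbotkhwq": the first step gives "esoh", and the second then gives "ohes".
(Check on "atwjmzirbur": → "tmrr" → "rrtm" ✓)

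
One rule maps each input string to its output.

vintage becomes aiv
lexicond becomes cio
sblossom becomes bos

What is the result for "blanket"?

akt

What's happening: sort the characters into alphabetical order, then keep one character in every 3, starting at position 1 (positions 1st, 4th, 7th, ...).
Applying both steps to "blanket": "abeklnt", then "akt".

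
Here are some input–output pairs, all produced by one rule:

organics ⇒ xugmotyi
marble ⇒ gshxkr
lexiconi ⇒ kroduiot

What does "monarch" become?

usgtixn

The transformation: shift every letter 6 places forward in the alphabet (wrapping around), then swap each adjacent pair of characters (1↔2, 3↔4, ...).
Doing the same to "monarch": "usgtixn".
(Check on "organics": → "uxmgtoiy" → "xugmotyi" ✓)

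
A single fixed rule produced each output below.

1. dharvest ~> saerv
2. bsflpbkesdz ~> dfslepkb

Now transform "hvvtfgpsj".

The pattern: take characters alternately from the front and the back (1st, last, 2nd, 2nd-last, ...), then delete the first 3 characters.
"hvvtfgpsj" → "hjvsvptgf" → "svptgf".

svptgf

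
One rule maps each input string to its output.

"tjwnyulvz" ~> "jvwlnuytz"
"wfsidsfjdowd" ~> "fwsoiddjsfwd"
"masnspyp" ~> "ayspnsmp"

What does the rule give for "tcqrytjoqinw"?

cnqirqyotjtw

The transformation: take characters alternately from the front and the back (1st, last, 2nd, 2nd-last, ...), then move the first 2 characters to the end (rotate left by 2).
Starting from "tcqrytjoqinw": after the first operation, "twcnqirqyotj"; after the second, "cnqirqyotjtw".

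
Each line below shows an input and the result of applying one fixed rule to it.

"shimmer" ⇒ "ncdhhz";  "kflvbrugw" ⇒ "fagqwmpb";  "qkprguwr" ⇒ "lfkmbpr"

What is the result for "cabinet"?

xvwdiz

The pattern: delete the last character, then shift every letter 5 places backward in the alphabet (wrapping around).
On "cabinet" that produces "xvwdiz".
(Check on "kflvbrugw": → "kflvbrug" → "fagqwmpb" ✓)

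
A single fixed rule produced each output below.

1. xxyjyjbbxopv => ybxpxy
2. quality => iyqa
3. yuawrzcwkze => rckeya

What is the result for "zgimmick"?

mczi

Looking at the pairs, the operation is to keep every other character starting from the first (positions 1st, 3rd, 5th, ...), then move the first 2 characters to the end (rotate left by 2).
Working it through for "zgimmick": intermediate "zimc", final "mczi".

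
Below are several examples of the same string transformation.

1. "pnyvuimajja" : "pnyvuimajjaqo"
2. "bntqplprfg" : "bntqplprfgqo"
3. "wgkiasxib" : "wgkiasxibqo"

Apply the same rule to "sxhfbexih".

sxhfbexihqo

Each output is the input with this applied: append "qo".
Doing the same to "sxhfbexih": "sxhfbexihqo".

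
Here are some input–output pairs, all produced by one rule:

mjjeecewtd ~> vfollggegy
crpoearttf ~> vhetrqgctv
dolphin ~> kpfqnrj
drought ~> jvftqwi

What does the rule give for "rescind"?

pftguek

The rule is to shift every letter 2 places forward in the alphabet (wrapping around), then move the last 2 characters to the front (rotate right by 2).
Applying both steps to "rescind": "tguekpf", then "pftguek".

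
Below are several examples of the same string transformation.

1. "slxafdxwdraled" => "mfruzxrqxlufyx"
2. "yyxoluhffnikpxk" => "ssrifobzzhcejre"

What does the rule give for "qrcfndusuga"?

klwzhxomoau

The rule is to shift every letter 6 places backward in the alphabet (wrapping around).
For "qrcfndusuga" the result is "klwzhxomoau".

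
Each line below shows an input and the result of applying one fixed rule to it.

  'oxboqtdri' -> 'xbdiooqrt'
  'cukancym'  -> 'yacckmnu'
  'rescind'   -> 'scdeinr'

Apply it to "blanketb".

In each case the input is transformed by: sort the characters into alphabetical order, then move the last character to the front.
"blanketb" → "abbeklnt" → "tabbekln".

tabbekln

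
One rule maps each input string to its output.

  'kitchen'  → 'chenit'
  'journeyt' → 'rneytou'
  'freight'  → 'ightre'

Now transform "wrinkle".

What's happening: delete the first character, then move the first 2 characters to the end (rotate left by 2).
Working it through for "wrinkle": intermediate "rinkle", final "nkleri".

nkleri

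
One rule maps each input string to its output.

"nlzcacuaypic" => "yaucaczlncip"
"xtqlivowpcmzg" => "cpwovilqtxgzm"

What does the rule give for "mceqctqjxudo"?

xjqtcqecmodu

Rule — move the last 3 characters to the front (rotate right by 3), then reverse the string.
On "mceqctqjxudo": the first step gives "udomceqctqjx", and the second then gives "xjqtcqecmodu".
(Check on "xtqlivowpcmzg": → "mzgxtqlivowpc" → "cpwovilqtxgzm" ✓)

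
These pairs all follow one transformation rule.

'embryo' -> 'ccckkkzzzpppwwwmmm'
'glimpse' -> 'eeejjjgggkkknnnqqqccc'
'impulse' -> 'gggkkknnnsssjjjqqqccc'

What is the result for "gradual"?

The transformation: repeat every character 3 times, then shift every letter 2 places backward in the alphabet (wrapping around).
Applying both steps to "gradual": "gggrrraaaddduuuaaalll", then "eeepppyyybbbsssyyyjjj".

eeepppyyybbbsssyyyjjj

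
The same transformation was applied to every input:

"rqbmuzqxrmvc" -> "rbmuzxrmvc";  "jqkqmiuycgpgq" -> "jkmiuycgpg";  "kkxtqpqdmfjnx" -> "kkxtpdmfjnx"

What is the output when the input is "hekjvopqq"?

The pattern: remove every "q".
Applying that to "hekjvopqq" gives "hekjvop".

hekjvop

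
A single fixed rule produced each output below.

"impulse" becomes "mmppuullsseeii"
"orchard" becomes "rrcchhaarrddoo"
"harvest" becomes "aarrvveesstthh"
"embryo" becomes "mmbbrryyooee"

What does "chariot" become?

What's happening: move the first character to the end, then double every character.
"chariot" → "hariotc" → "hhaarriioottcc".

hhaarriioottcc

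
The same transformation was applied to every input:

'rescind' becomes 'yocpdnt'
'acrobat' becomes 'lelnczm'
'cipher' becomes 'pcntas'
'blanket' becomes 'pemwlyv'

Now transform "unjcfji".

utfyunq

The transformation: move the last 2 characters to the front (rotate right by 2), then shift every letter 11 places forward in the alphabet (wrapping around).
"unjcfji" → "jiunjcf" → "utfyunq".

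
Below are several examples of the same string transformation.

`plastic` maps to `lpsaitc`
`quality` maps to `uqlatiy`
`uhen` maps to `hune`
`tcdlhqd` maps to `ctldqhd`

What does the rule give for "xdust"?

dxsut

Each output is the input with this applied: swap each adjacent pair of characters (1↔2, 3↔4, ...).
On "xdust" that produces "dxsut".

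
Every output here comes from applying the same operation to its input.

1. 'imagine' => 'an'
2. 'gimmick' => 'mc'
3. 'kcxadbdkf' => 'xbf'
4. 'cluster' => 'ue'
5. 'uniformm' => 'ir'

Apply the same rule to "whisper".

The transformation: keep one character in every 3, starting at position 3 (positions 3rd, 6th, 9th, ...).
So "whisper" becomes "ie".

ie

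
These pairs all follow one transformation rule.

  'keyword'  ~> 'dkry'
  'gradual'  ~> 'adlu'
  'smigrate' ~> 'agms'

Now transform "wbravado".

abov

What's happening: sort the characters into alphabetical order, then keep every other character starting from the first (positions 1st, 3rd, 5th, ...).
"wbravado" → "aabdorvw" → "abov".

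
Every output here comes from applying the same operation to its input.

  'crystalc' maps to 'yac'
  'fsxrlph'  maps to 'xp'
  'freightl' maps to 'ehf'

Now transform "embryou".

bo

The pattern: move the first character to the end, then keep one character in every 3, starting at position 2 (positions 2nd, 5th, 8th, ...).
"embryou" → "mbryoue" → "bo".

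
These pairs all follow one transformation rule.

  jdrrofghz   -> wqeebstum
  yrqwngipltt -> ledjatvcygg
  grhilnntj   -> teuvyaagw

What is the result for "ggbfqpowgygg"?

ttosdcbjtltt

The pattern: shift every letter 13 places forward in the alphabet (wrapping around) — i.e. ROT13.
On "ggbfqpowgygg" that produces "ttosdcbjtltt".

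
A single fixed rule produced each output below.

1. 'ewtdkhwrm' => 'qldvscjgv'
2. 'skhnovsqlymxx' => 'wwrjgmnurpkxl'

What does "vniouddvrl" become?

In each case the input is transformed by: move the last 2 characters to the front (rotate right by 2), then shift every letter 1 place backward in the alphabet (wrapping around).
For "vniouddvrl", step one produces "rlvniouddv"; step two turns that into "qkumhntccu".
(Check on "ewtdkhwrm": → "rmewtdkhw" → "qldvscjgv" ✓)

qkumhntccu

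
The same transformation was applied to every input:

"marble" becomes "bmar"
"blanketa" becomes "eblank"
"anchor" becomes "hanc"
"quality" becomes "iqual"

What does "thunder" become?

Looking at the pairs, the operation is to delete the last 2 characters, then move the last character to the front.
Applying that to "thunder" gives "dthun".
(Check on "marble": → "marb" → "bmar" ✓)

dthun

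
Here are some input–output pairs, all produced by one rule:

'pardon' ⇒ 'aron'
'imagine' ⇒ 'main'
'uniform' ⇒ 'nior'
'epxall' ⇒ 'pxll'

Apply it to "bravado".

The pattern: double every character, then keep one character in every 3, starting at position 3 (positions 3rd, 6th, 9th, ...).
Applying both steps to "bravado": "bbrraavvaaddoo", then "raad".

raad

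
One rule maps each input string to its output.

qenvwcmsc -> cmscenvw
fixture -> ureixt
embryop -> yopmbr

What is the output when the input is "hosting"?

ingost

Each output is the input with this applied: delete the first character, then swap the front and back halves of the string.
Working it through for "hosting": intermediate "osting", final "ingost".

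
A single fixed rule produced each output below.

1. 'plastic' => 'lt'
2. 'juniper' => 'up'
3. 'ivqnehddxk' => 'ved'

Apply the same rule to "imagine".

Rule — keep one character in every 3, starting at position 2 (positions 2nd, 5th, 8th, ...).
Doing the same to "imagine": "mi".

mi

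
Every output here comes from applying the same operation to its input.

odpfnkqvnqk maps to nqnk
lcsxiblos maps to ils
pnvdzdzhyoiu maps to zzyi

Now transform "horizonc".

zn

The transformation: delete the first 3 characters, then keep every other character starting from the second (positions 2nd, 4th, 6th, ...).
"horizonc" → "izonc" → "zn".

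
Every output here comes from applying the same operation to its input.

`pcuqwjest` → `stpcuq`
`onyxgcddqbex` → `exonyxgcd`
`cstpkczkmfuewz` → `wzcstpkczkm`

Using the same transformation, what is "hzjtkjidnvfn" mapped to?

fnhzjtkji

The pattern: move the last 2 characters to the front (rotate right by 2), then delete the last 3 characters.
"hzjtkjidnvfn" → "fnhzjtkjidnv" → "fnhzjtkji".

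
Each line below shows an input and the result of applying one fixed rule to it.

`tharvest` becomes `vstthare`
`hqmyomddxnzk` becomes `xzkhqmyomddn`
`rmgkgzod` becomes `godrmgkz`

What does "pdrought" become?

Looking at the pairs, the operation is to move the last 3 characters to the front (rotate right by 3), then swap the first and last characters.
For "pdrought", step one produces "ghtpdrou"; step two turns that into "uhtpdrog".

uhtpdrog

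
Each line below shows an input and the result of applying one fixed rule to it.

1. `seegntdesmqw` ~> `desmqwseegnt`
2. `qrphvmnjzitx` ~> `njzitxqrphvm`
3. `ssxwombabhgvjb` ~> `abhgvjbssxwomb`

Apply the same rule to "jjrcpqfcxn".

qfcxnjjrcp

Looking at the pairs, the operation is to swap the front and back halves of the string.
So "jjrcpqfcxn" becomes "qfcxnjjrcp".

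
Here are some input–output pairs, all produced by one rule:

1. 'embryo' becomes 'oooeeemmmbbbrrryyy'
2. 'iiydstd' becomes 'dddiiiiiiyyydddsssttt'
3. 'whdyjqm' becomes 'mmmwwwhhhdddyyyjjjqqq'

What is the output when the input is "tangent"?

ttttttaaannngggeeennn

Looking at the pairs, the operation is to move the last character to the front, then repeat every character 3 times.
For "tangent" the result is "ttttttaaannngggeeennn".
(Check on "embryo": → "oembry" → "oooeeemmmbbbrrryyy" ✓)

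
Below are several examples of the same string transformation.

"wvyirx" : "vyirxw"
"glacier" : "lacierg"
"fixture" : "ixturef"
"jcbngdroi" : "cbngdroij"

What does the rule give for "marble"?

arblem

Rule — move the first character to the end.
Applying that to "marble" gives "arblem".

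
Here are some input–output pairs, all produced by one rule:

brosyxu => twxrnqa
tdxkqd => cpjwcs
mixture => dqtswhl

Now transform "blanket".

Each output is the input with this applied: shift every letter 1 place backward in the alphabet (wrapping around), then reverse the string.
For "blanket", step one produces "akzmjds"; step two turns that into "sdjmzka".
(Check on "mixture": → "lhwstqd" → "dqtswhl" ✓)

sdjmzka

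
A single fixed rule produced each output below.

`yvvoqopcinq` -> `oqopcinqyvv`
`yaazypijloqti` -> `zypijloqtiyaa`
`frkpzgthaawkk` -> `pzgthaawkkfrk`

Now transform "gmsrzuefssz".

rzuefsszgms

The pattern: move the first 3 characters to the end (rotate left by 3).
So "gmsrzuefssz" becomes "rzuefsszgms".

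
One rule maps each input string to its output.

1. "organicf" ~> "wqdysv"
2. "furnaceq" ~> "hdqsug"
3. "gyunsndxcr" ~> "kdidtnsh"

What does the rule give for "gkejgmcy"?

Rule — delete the first 2 characters, then shift every letter 10 places backward in the alphabet (wrapping around).
On "gkejgmcy": the first step gives "ejgmcy", and the second then gives "uzwcso".

uzwcso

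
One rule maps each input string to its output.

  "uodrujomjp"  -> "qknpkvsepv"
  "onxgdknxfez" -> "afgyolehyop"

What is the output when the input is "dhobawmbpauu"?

vvbqcnxbcpie

What's happening: shift every letter 1 place forward in the alphabet (wrapping around), then reverse the string.
Working it through for "dhobawmbpauu": intermediate "eipcbxncqbvv", final "vvbqcnxbcpie".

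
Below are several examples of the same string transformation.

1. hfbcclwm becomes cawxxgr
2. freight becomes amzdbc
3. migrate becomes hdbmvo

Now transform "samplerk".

nvhkgzm

In each case the input is transformed by: shift every letter 5 places backward in the alphabet (wrapping around), then delete the last character.
Starting from "samplerk": after the first operation, "nvhkgzmf"; after the second, "nvhkgzm".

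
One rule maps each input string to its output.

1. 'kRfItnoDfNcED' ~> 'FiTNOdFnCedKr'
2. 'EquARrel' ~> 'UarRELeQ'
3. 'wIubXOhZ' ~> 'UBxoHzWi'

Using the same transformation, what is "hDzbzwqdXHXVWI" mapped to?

ZBZWQDxhxvwiHd

The transformation: move the first 2 characters to the end (rotate left by 2), then flip the case of every letter.
"hDzbzwqdXHXVWI" → "zbzwqdXHXVWIhD" → "ZBZWQDxhxvwiHd".
(Check on "EquARrel": → "uARrelEq" → "UarRELeQ" ✓)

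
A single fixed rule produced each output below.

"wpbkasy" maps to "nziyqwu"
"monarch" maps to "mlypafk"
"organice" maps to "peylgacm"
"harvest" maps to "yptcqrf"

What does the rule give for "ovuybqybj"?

tswzowzhm

Looking at the pairs, the operation is to move the first character to the end, then shift every letter 2 places backward in the alphabet (wrapping around).
On "ovuybqybj": the first step gives "vuybqybjo", and the second then gives "tswzowzhm".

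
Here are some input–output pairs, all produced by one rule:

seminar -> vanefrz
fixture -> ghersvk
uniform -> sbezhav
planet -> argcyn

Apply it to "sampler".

cyrefnz

Each output is the input with this applied: move the first 3 characters to the end (rotate left by 3), then shift every letter 13 places forward in the alphabet (wrapping around) — i.e. ROT13.
For "sampler", step one produces "plersam"; step two turns that into "cyrefnz".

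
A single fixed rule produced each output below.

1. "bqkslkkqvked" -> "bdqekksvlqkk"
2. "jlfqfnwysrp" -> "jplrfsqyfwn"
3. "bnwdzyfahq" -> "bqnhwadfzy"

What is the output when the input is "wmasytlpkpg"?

The transformation: take characters alternately from the front and the back (1st, last, 2nd, 2nd-last, ...).
For "wmasytlpkpg" the result is "wgmpakspylt".

wgmpakspylt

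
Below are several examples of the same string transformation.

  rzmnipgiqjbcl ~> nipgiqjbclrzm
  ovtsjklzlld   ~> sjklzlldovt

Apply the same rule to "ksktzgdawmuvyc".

The pattern: move the first 3 characters to the end (rotate left by 3).
Applying that to "ksktzgdawmuvyc" gives "tzgdawmuvycksk".

tzgdawmuvycksk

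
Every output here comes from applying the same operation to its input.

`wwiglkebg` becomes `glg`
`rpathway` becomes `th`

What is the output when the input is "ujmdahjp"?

Each output is the input with this applied: swap each adjacent pair of characters (1↔2, 3↔4, ...), then keep one character in every 3, starting at position 3 (positions 3rd, 6th, 9th, ...).
For "ujmdahjp", step one produces "judmhapj"; step two turns that into "da".

da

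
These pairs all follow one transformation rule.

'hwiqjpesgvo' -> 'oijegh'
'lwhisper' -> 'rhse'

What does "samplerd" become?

dmlr

In each case the input is transformed by: swap the first and last characters, then keep every other character starting from the first (positions 1st, 3rd, 5th, ...).
Applying that to "samplerd" gives "dmlr".
(Check on "lwhisper": → "rwhispel" → "rhse" ✓)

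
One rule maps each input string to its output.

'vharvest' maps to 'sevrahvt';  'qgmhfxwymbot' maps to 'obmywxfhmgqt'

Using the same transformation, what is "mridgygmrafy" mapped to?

farmgygdirmy

The pattern: move the last character to the front, then reverse the string.
On "mridgygmrafy": the first step gives "ymridgygmraf", and the second then gives "farmgygdirmy".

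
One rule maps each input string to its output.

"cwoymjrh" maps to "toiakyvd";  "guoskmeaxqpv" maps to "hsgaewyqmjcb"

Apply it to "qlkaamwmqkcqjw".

Each output is the input with this applied: shift every letter 12 places forward in the alphabet (wrapping around), then move the last character to the front.
On "qlkaamwmqkcqjw" that produces "icxwmmyiycwocv".

icxwmmyiycwocv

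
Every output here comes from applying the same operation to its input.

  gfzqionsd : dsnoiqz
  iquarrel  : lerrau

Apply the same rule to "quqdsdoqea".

Looking at the pairs, the operation is to reverse the string, then delete the last 2 characters.
For "quqdsdoqea" the result is "aeqodsdq".

aeqodsdq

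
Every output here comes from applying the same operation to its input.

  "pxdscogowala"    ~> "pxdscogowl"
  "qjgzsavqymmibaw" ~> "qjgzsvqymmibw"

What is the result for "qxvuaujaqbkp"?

The pattern: remove every "a".
So "qxvuaujaqbkp" becomes "qxvuujqbkp".

qxvuujqbkp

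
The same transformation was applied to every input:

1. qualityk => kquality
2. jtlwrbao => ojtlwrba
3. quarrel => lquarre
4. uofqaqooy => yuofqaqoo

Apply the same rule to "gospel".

Looking at the pairs, the operation is to move the last character to the front.
"gospel" → "lgospe".

lgospe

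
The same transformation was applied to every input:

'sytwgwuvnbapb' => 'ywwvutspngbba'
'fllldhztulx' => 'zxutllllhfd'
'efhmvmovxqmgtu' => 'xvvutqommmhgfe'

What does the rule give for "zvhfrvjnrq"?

zvvrrqnjhf

The transformation: sort the characters into reverse alphabetical order.
Doing the same to "zvhfrvjnrq": "zvvrrqnjhf".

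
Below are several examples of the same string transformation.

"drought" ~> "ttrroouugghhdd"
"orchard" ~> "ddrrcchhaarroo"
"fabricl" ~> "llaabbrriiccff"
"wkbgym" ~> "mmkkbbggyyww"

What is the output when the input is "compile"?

Looking at the pairs, the operation is to swap the first and last characters, then double every character.
Doing the same to "compile": "eeoommppiillcc".

eeoommppiillcc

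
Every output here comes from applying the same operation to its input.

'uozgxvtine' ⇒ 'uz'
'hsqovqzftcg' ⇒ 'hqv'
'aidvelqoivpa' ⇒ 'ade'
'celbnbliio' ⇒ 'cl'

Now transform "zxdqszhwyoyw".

The rule is to keep every other character starting from the first (positions 1st, 3rd, 5th, ...), then delete the last 3 characters.
Starting from "zxdqszhwyoyw": after the first operation, "zdshyy"; after the second, "zds".

zds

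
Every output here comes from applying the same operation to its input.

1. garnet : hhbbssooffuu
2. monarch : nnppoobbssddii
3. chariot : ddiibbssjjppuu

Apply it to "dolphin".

In each case the input is transformed by: double every character, then shift every letter 1 place forward in the alphabet (wrapping around).
For "dolphin", step one produces "ddoollpphhiinn"; step two turns that into "eeppmmqqiijjoo".

eeppmmqqiijjoo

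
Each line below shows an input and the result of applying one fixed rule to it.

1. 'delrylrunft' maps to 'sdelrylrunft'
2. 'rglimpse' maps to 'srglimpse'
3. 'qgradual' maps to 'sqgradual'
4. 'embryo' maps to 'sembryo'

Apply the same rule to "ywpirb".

sywpirb

Each output is the input with this applied: prepend "s".
So "ywpirb" becomes "sywpirb".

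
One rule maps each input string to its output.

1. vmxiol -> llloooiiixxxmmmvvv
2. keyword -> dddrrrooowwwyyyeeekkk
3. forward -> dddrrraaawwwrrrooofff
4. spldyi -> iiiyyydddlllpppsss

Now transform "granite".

eeetttiiinnnaaarrrggg

The pattern: reverse the string, then repeat every character 3 times.
Working it through for "granite": intermediate "etinarg", final "eeetttiiinnnaaarrrggg".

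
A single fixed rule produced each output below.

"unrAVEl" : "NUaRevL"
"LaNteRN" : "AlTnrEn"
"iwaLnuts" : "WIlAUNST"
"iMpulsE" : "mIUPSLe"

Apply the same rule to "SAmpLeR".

The transformation: flip the case of every letter, then swap each adjacent pair of characters (1↔2, 3↔4, ...).
"SAmpLeR" → "saMPlEr" → "asPMElr".

asPMElr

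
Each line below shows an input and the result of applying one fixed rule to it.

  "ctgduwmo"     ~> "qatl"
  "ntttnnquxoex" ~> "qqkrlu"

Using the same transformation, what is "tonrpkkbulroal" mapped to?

In each case the input is transformed by: shift every letter 3 places backward in the alphabet (wrapping around), then keep every other character starting from the second (positions 2nd, 4th, 6th, ...).
Applying both steps to "tonrpkkbulroal": "qlkomhhyriolxi", then "lohyili".

lohyili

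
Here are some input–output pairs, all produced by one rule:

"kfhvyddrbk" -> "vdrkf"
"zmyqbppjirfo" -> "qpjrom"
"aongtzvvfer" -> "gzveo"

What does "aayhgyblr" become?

The rule is to keep every other character starting from the second (positions 2nd, 4th, 6th, ...), then move the first character to the end.
Starting from "aayhgyblr": after the first operation, "ahyl"; after the second, "hyla".

hyla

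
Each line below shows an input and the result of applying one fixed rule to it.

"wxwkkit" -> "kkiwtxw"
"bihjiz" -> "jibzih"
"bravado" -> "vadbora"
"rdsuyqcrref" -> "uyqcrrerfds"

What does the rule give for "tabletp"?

Looking at the pairs, the operation is to swap the first and last characters, then move the first 3 characters to the end (rotate left by 3).
Applying both steps to "tabletp": "pablett", then "lettpab".

lettpab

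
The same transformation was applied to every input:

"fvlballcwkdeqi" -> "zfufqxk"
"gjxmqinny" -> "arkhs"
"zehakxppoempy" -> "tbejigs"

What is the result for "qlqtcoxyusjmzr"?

kkwrodt

Looking at the pairs, the operation is to keep every other character starting from the first (positions 1st, 3rd, 5th, ...), then shift every letter 6 places backward in the alphabet (wrapping around).
On "qlqtcoxyusjmzr": the first step gives "qqcxujz", and the second then gives "kkwrodt".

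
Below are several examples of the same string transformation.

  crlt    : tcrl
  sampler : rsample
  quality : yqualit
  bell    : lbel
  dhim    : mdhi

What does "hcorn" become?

nhcor

Rule — move the last character to the front.
For "hcorn" the result is "nhcor".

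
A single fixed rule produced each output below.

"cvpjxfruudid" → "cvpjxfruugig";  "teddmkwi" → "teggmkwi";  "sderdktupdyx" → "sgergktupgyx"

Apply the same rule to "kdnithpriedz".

kgnithpriegz

Each output is the input with this applied: replace every "d" with "g".
So "kdnithpriedz" becomes "kgnithpriegz".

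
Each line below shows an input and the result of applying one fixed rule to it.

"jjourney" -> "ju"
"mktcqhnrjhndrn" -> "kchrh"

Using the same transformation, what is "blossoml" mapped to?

ls

The transformation: delete the last 3 characters, then keep every other character starting from the second (positions 2nd, 4th, 6th, ...).
"blossoml" → "bloss" → "ls".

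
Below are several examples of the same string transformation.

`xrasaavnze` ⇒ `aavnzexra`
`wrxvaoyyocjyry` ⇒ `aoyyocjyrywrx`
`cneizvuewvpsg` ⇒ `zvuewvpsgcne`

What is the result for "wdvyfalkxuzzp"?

The transformation: move the first 3 characters to the end (rotate left by 3), then delete the first character.
Working it through for "wdvyfalkxuzzp": intermediate "yfalkxuzzpwdv", final "falkxuzzpwdv".
(Check on "cneizvuewvpsg": → "izvuewvpsgcne" → "zvuewvpsgcne" ✓)

falkxuzzpwdv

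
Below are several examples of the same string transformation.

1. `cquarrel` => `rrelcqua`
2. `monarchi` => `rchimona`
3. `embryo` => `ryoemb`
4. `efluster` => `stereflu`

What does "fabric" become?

The rule is to swap the front and back halves of the string.
"fabric" → "ricfab".

ricfab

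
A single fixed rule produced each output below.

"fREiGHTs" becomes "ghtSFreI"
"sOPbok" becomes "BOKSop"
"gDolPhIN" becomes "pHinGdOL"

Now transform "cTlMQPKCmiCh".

What's happening: flip the case of every letter, then swap the front and back halves of the string.
Starting from "cTlMQPKCmiCh": after the first operation, "CtLmqpkcMIcH"; after the second, "kcMIcHCtLmqp".

kcMIcHCtLmqp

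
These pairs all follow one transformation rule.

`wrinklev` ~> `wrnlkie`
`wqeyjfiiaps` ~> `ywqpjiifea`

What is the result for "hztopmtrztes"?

What's happening: delete the last character, then sort the characters into reverse alphabetical order.
"hztopmtrztes" → "zztttrpomhe".
(Check on "wrinklev": → "wrinkle" → "wrnlkie" ✓)

zztttrpomhe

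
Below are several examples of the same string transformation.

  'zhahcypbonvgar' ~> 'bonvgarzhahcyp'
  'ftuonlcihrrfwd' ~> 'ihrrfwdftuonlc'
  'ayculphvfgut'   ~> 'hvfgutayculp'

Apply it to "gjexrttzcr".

ttzcrgjexr

Rule — swap the front and back halves of the string.
Doing the same to "gjexrttzcr": "ttzcrgjexr".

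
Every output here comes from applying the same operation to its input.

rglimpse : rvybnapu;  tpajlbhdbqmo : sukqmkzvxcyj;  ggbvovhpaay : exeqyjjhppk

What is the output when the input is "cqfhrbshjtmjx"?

qakbqscvsglzo

The transformation: shift every letter 9 places forward in the alphabet (wrapping around), then move the first 3 characters to the end (rotate left by 3).
On "cqfhrbshjtmjx": the first step gives "lzoqakbqscvsg", and the second then gives "qakbqscvsglzo".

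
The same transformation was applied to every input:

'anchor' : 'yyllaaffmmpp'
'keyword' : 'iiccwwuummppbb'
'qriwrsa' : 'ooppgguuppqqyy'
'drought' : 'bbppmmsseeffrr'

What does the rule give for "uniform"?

Each output is the input with this applied: double every character, then shift every letter 2 places backward in the alphabet (wrapping around).
Applying both steps to "uniform": "uunniiffoorrmm", then "ssllggddmmppkk".

ssllggddmmppkk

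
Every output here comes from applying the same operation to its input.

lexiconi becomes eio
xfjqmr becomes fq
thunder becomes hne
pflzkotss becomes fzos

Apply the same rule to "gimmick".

The transformation: delete the last character, then keep every other character starting from the second (positions 2nd, 4th, 6th, ...).
Applying both steps to "gimmick": "gimmic", then "imc".

imc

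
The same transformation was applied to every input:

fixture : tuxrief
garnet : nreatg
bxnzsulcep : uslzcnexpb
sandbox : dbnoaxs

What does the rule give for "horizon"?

The pattern: take characters alternately from the front and the back (1st, last, 2nd, 2nd-last, ...), then reverse the string.
Working it through for "horizon": intermediate "hnoorzi", final "izroonh".

izroonh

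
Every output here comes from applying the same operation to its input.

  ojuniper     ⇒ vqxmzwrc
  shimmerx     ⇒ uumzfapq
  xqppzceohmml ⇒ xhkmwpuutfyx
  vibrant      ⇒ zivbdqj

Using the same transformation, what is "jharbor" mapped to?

Each output is the input with this applied: shift every letter 8 places forward in the alphabet (wrapping around), then move the first 3 characters to the end (rotate left by 3).
On "jharbor": the first step gives "rpizjwz", and the second then gives "zjwzrpi".

zjwzrpi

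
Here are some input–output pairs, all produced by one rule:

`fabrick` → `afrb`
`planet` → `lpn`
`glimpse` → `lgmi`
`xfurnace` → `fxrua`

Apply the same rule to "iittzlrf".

In each case the input is transformed by: swap each adjacent pair of characters (1↔2, 3↔4, ...), then delete the last 3 characters.
For "iittzlrf", step one produces "iittlzfr"; step two turns that into "iittl".
(Check on "glimpse": → "lgmispe" → "lgmi" ✓)

iittl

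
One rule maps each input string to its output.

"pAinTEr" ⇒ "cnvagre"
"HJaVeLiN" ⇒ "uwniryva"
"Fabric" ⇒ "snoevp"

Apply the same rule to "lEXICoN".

Each output is the input with this applied: shift every letter 13 places forward in the alphabet (wrapping around) — i.e. ROT13, then convert every letter to lowercase.
"lEXICoN" → "yRKVPbA" → "yrkvpba".
(Check on "Fabric": → "Snoevp" → "snoevp" ✓)

yrkvpba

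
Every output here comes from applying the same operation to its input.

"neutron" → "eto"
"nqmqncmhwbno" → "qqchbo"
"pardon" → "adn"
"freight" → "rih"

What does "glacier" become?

Each output is the input with this applied: keep every other character starting from the second (positions 2nd, 4th, 6th, ...).
So "glacier" becomes "lce".

lce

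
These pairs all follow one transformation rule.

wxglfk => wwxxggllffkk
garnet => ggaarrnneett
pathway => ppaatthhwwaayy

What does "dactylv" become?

Rule — double every character.
"dactylv" → "ddaaccttyyllvv".

ddaaccttyyllvv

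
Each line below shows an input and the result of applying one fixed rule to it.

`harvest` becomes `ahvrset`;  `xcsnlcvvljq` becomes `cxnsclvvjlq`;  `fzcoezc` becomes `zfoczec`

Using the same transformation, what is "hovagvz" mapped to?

In each case the input is transformed by: swap each adjacent pair of characters (1↔2, 3↔4, ...).
For "hovagvz" the result is "ohavvgz".

ohavvgz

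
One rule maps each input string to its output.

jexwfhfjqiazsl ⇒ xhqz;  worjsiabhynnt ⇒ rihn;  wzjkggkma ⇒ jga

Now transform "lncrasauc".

What's happening: keep one character in every 3, starting at position 3 (positions 3rd, 6th, 9th, ...).
"lncrasauc" → "csc".

csc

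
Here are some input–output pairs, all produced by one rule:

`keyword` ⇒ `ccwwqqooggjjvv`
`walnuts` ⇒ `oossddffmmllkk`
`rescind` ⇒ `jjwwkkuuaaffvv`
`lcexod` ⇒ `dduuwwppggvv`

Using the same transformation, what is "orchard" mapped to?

Each output is the input with this applied: double every character, then shift every letter 8 places backward in the alphabet (wrapping around).
For "orchard", step one produces "oorrcchhaarrdd"; step two turns that into "ggjjuuzzssjjvv".

ggjjuuzzssjjvv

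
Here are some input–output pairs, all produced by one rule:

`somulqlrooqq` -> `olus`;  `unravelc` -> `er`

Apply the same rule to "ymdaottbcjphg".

pbom

What's happening: reverse the string, then keep one character in every 3, starting at position 3 (positions 3rd, 6th, 9th, ...).
Applying both steps to "ymdaottbcjphg": "ghpjcbttoadmy", then "pbom".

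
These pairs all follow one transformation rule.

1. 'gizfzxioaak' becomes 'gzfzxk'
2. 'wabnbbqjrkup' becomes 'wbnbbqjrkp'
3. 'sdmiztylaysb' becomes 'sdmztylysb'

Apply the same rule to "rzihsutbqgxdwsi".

rzhstbqgxdws

Each output is the input with this applied: remove every vowel.
"rzihsutbqgxdwsi" → "rzhstbqgxdws".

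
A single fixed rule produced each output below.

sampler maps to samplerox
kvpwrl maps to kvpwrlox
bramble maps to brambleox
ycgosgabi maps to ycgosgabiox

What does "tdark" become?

Looking at the pairs, the operation is to append "ox".
Doing the same to "tdark": "tdarkox".

tdarkox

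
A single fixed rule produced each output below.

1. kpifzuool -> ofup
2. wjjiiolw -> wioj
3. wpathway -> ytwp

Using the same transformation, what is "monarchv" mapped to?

vaco

Rule — keep every other character starting from the second (positions 2nd, 4th, 6th, ...), then swap the first and last characters.
On "monarchv": the first step gives "oacv", and the second then gives "vaco".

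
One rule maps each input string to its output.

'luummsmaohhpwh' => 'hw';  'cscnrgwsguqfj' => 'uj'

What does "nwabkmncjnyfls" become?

nl

Each output is the input with this applied: keep one character in every 3, starting at position 1 (positions 1st, 4th, 7th, ...), then delete the first 3 characters.
"nwabkmncjnyfls" → "nbnnl" → "nl".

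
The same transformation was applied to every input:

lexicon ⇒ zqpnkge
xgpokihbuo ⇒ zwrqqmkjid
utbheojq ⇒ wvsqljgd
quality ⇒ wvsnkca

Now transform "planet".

Each output is the input with this applied: shift every letter 2 places forward in the alphabet (wrapping around), then sort the characters into reverse alphabetical order.
"planet" → "vrpngc".

vrpngc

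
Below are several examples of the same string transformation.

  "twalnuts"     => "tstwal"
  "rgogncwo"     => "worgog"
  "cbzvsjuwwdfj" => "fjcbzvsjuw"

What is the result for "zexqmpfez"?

Rule — move the last 2 characters to the front (rotate right by 2), then delete the last 2 characters.
Applying both steps to "zexqmpfez": "ezzexqmpf", then "ezzexqm".

ezzexqm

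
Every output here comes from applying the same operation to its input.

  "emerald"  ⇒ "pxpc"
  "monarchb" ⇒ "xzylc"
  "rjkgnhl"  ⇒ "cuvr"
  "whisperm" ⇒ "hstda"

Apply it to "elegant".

What's happening: delete the last 3 characters, then shift every letter 11 places forward in the alphabet (wrapping around).
On "elegant": the first step gives "eleg", and the second then gives "pwpr".

pwpr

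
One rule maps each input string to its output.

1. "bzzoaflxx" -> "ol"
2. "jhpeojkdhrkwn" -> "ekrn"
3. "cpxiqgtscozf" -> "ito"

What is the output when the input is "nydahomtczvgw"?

The rule is to keep one character in every 3, starting at position 1 (positions 1st, 4th, 7th, ...), then delete the first character.
Working it through for "nydahomtczvgw": intermediate "namzw", final "amzw".

amzw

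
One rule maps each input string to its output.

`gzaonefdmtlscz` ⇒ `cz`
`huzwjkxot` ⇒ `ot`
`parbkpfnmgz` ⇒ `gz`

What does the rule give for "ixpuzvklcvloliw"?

iw

The pattern: keep only the last 2 characters.
Doing the same to "ixpuzvklcvloliw": "iw".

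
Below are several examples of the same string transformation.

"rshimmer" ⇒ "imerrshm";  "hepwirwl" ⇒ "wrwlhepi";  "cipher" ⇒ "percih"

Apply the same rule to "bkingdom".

ndombkig

Rule — swap the front and back halves of the string, then swap the first and last characters.
For "bkingdom", step one produces "gdombkin"; step two turns that into "ndombkig".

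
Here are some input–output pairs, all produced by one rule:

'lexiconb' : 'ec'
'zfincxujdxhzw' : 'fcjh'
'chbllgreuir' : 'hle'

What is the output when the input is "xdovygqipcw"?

The transformation: delete the last character, then keep one character in every 3, starting at position 2 (positions 2nd, 5th, 8th, ...).
"xdovygqipcw" → "xdovygqipc" → "dyi".

dyi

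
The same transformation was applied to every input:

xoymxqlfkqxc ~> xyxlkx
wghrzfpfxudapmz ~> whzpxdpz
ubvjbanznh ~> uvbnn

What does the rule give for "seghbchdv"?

sgbhv

The pattern: keep every other character starting from the first (positions 1st, 3rd, 5th, ...).
For "seghbchdv" the result is "sgbhv".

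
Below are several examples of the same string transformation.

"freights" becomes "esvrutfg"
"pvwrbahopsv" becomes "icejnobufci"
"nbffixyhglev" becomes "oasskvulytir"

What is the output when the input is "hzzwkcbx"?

Looking at the pairs, the operation is to swap each adjacent pair of characters (1↔2, 3↔4, ...), then shift every letter 13 places forward in the alphabet (wrapping around) — i.e. ROT13.
"hzzwkcbx" → "zhwzckxb" → "mujmpxko".
(Check on "pvwrbahopsv": → "vprwabohspv" → "icejnobufci" ✓)

mujmpxko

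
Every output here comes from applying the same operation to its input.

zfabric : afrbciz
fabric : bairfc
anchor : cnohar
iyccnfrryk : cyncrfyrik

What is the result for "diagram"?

airgmad

Rule — move the first character to the end, then swap each adjacent pair of characters (1↔2, 3↔4, ...).
On "diagram" that produces "airgmad".
(Check on "fabric": → "abricf" → "bairfc" ✓)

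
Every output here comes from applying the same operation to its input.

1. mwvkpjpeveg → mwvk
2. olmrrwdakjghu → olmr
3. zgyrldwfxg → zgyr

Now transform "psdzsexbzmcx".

Rule — keep only the first 4 characters.
Doing the same to "psdzsexbzmcx": "psdz".

psdz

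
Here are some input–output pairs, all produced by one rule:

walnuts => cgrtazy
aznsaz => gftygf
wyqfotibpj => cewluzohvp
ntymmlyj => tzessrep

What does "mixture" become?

The pattern: shift every letter 6 places forward in the alphabet (wrapping around).
"mixture" → "sodzaxk".

sodzaxk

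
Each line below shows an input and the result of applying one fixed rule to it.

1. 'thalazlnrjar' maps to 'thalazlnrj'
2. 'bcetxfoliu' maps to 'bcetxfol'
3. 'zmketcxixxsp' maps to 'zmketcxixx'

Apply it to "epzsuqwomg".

epzsuqwo

Looking at the pairs, the operation is to delete the last 2 characters.
So "epzsuqwomg" becomes "epzsuqwo".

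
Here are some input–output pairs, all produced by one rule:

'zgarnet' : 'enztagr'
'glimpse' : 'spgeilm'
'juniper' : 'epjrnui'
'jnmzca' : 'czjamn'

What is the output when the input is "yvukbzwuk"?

Each output is the input with this applied: move the last 3 characters to the front (rotate right by 3), then swap each adjacent pair of characters (1↔2, 3↔4, ...).
"yvukbzwuk" → "wukyvukbz" → "uwykuvbkz".

uwykuvbkz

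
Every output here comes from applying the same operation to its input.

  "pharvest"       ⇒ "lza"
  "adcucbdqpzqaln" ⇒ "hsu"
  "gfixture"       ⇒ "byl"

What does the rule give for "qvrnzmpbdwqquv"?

The transformation: shift every letter 7 places forward in the alphabet (wrapping around), then keep only the last 3 characters.
On "qvrnzmpbdwqquv": the first step gives "xcyugtwikdxxbc", and the second then gives "xbc".

xbc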